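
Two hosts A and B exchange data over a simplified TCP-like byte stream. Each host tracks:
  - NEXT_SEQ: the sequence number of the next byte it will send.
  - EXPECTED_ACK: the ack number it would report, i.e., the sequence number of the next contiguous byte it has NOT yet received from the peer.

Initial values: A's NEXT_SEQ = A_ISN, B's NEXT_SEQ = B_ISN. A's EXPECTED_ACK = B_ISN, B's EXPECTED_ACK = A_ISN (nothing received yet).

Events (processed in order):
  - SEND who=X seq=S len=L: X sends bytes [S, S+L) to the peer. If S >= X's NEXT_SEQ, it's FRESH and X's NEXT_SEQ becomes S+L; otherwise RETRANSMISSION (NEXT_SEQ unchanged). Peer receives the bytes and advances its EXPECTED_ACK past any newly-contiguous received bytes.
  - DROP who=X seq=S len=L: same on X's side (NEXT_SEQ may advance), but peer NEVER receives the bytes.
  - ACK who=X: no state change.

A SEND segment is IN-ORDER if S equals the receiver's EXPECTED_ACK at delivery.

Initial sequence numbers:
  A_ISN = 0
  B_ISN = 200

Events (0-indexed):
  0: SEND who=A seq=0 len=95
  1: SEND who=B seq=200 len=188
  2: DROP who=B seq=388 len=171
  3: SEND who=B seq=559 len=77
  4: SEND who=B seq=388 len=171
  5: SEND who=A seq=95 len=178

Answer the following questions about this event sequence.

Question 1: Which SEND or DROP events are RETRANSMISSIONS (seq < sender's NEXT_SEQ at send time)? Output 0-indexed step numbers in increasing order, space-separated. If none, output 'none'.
Step 0: SEND seq=0 -> fresh
Step 1: SEND seq=200 -> fresh
Step 2: DROP seq=388 -> fresh
Step 3: SEND seq=559 -> fresh
Step 4: SEND seq=388 -> retransmit
Step 5: SEND seq=95 -> fresh

Answer: 4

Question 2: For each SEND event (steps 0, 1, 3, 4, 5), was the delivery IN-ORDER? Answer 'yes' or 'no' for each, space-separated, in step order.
Step 0: SEND seq=0 -> in-order
Step 1: SEND seq=200 -> in-order
Step 3: SEND seq=559 -> out-of-order
Step 4: SEND seq=388 -> in-order
Step 5: SEND seq=95 -> in-order

Answer: yes yes no yes yes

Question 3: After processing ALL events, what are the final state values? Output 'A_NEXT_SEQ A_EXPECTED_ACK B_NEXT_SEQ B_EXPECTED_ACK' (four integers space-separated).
After event 0: A_seq=95 A_ack=200 B_seq=200 B_ack=95
After event 1: A_seq=95 A_ack=388 B_seq=388 B_ack=95
After event 2: A_seq=95 A_ack=388 B_seq=559 B_ack=95
After event 3: A_seq=95 A_ack=388 B_seq=636 B_ack=95
After event 4: A_seq=95 A_ack=636 B_seq=636 B_ack=95
After event 5: A_seq=273 A_ack=636 B_seq=636 B_ack=273

Answer: 273 636 636 273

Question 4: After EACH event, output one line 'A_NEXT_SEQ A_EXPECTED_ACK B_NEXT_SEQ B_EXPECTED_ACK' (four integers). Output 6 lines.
95 200 200 95
95 388 388 95
95 388 559 95
95 388 636 95
95 636 636 95
273 636 636 273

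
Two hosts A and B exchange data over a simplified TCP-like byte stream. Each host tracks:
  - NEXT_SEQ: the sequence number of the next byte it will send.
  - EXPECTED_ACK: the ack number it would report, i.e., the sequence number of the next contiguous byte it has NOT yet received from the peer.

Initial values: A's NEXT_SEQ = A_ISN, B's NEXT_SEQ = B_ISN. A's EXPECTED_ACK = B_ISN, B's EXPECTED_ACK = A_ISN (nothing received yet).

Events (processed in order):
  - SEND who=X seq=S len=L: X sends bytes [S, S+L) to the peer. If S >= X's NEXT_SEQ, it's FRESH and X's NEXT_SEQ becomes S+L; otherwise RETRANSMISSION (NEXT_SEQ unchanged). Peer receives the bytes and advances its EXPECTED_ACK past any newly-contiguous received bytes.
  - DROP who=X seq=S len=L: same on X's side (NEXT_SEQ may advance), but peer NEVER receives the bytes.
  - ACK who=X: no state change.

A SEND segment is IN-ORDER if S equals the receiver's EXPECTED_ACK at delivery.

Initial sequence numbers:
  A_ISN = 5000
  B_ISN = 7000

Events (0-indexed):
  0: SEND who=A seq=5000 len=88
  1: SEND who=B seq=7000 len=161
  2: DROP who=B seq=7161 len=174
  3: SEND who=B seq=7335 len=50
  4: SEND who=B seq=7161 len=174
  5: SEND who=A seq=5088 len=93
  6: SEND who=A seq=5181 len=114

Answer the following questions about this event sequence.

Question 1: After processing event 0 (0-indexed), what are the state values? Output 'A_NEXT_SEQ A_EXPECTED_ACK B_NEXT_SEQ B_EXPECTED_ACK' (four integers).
After event 0: A_seq=5088 A_ack=7000 B_seq=7000 B_ack=5088

5088 7000 7000 5088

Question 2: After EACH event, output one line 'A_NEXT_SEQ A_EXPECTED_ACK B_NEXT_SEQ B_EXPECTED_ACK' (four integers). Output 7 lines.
5088 7000 7000 5088
5088 7161 7161 5088
5088 7161 7335 5088
5088 7161 7385 5088
5088 7385 7385 5088
5181 7385 7385 5181
5295 7385 7385 5295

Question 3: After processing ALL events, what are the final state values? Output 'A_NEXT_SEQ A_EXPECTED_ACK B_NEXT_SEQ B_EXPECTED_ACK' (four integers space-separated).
Answer: 5295 7385 7385 5295

Derivation:
After event 0: A_seq=5088 A_ack=7000 B_seq=7000 B_ack=5088
After event 1: A_seq=5088 A_ack=7161 B_seq=7161 B_ack=5088
After event 2: A_seq=5088 A_ack=7161 B_seq=7335 B_ack=5088
After event 3: A_seq=5088 A_ack=7161 B_seq=7385 B_ack=5088
After event 4: A_seq=5088 A_ack=7385 B_seq=7385 B_ack=5088
After event 5: A_seq=5181 A_ack=7385 B_seq=7385 B_ack=5181
After event 6: A_seq=5295 A_ack=7385 B_seq=7385 B_ack=5295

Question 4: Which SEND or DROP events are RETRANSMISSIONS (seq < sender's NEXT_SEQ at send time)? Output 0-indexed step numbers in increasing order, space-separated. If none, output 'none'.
Step 0: SEND seq=5000 -> fresh
Step 1: SEND seq=7000 -> fresh
Step 2: DROP seq=7161 -> fresh
Step 3: SEND seq=7335 -> fresh
Step 4: SEND seq=7161 -> retransmit
Step 5: SEND seq=5088 -> fresh
Step 6: SEND seq=5181 -> fresh

Answer: 4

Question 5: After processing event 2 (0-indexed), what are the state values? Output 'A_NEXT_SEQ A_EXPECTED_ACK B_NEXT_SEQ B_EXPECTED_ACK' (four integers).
After event 0: A_seq=5088 A_ack=7000 B_seq=7000 B_ack=5088
After event 1: A_seq=5088 A_ack=7161 B_seq=7161 B_ack=5088
After event 2: A_seq=5088 A_ack=7161 B_seq=7335 B_ack=5088

5088 7161 7335 5088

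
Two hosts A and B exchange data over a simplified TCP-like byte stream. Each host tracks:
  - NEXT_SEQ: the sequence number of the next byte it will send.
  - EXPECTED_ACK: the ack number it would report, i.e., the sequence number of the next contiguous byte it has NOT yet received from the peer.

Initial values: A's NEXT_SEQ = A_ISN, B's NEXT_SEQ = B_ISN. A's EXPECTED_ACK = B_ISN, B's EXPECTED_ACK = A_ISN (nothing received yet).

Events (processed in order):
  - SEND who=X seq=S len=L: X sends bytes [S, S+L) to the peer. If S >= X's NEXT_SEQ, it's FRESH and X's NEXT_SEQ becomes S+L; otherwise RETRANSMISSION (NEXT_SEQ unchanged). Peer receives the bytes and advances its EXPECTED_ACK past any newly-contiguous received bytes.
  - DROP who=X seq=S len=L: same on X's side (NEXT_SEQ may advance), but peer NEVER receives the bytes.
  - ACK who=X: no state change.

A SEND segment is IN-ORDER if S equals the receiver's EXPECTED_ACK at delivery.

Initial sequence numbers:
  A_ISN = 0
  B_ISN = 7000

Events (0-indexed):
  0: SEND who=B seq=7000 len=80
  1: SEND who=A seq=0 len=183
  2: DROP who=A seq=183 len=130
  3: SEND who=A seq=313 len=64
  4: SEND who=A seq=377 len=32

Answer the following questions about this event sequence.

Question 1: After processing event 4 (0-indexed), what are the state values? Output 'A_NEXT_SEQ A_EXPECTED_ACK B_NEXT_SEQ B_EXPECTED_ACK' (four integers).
After event 0: A_seq=0 A_ack=7080 B_seq=7080 B_ack=0
After event 1: A_seq=183 A_ack=7080 B_seq=7080 B_ack=183
After event 2: A_seq=313 A_ack=7080 B_seq=7080 B_ack=183
After event 3: A_seq=377 A_ack=7080 B_seq=7080 B_ack=183
After event 4: A_seq=409 A_ack=7080 B_seq=7080 B_ack=183

409 7080 7080 183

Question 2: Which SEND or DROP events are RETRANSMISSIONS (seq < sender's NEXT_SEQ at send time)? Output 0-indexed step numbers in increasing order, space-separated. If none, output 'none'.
Answer: none

Derivation:
Step 0: SEND seq=7000 -> fresh
Step 1: SEND seq=0 -> fresh
Step 2: DROP seq=183 -> fresh
Step 3: SEND seq=313 -> fresh
Step 4: SEND seq=377 -> fresh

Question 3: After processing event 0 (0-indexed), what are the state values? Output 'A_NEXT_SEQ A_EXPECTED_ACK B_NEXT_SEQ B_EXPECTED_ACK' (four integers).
After event 0: A_seq=0 A_ack=7080 B_seq=7080 B_ack=0

0 7080 7080 0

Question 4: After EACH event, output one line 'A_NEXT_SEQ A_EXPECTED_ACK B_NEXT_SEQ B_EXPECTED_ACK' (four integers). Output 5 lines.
0 7080 7080 0
183 7080 7080 183
313 7080 7080 183
377 7080 7080 183
409 7080 7080 183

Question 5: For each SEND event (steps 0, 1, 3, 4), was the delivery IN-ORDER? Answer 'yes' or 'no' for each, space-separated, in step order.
Step 0: SEND seq=7000 -> in-order
Step 1: SEND seq=0 -> in-order
Step 3: SEND seq=313 -> out-of-order
Step 4: SEND seq=377 -> out-of-order

Answer: yes yes no no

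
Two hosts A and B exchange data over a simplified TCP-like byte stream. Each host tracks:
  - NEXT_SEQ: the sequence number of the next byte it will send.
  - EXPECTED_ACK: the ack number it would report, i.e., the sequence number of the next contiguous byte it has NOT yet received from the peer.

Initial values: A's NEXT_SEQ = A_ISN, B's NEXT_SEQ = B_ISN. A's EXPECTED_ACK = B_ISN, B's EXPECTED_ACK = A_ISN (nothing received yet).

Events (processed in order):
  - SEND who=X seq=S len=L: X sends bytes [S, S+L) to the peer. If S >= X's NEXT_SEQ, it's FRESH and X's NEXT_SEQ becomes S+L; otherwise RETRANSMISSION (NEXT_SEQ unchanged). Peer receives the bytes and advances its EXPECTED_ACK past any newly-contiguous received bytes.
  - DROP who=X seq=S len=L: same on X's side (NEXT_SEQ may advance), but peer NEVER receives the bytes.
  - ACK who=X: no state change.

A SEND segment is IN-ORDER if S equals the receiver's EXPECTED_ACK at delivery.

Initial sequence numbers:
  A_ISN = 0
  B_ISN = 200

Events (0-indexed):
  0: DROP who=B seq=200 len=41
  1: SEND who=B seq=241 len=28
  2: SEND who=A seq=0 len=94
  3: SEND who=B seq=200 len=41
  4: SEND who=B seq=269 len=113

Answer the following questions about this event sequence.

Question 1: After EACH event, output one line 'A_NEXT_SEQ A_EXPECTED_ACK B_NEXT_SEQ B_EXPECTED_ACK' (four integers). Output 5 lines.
0 200 241 0
0 200 269 0
94 200 269 94
94 269 269 94
94 382 382 94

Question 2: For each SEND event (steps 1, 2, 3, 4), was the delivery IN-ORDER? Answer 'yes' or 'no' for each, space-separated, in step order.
Step 1: SEND seq=241 -> out-of-order
Step 2: SEND seq=0 -> in-order
Step 3: SEND seq=200 -> in-order
Step 4: SEND seq=269 -> in-order

Answer: no yes yes yes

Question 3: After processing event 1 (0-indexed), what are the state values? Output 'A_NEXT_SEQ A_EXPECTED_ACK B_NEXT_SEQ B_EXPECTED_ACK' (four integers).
After event 0: A_seq=0 A_ack=200 B_seq=241 B_ack=0
After event 1: A_seq=0 A_ack=200 B_seq=269 B_ack=0

0 200 269 0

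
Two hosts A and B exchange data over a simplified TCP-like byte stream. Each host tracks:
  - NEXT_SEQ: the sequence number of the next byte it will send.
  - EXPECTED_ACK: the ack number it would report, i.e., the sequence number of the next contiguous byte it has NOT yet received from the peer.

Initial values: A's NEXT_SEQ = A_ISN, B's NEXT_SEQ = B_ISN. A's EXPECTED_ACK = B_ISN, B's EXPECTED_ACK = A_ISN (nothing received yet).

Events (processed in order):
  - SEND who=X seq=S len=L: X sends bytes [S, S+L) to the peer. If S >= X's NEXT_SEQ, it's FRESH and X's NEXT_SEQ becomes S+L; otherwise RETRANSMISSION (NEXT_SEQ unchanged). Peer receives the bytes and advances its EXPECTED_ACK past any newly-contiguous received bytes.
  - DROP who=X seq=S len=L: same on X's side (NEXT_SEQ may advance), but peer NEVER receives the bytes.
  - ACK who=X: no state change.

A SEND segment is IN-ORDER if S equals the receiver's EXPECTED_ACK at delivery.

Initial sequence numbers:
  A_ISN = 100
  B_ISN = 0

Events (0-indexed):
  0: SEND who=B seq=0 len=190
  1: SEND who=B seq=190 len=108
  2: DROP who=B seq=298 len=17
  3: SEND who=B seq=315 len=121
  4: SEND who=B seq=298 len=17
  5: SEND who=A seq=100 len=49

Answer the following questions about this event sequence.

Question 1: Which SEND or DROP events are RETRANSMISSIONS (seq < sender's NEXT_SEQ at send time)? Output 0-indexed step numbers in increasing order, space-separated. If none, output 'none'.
Answer: 4

Derivation:
Step 0: SEND seq=0 -> fresh
Step 1: SEND seq=190 -> fresh
Step 2: DROP seq=298 -> fresh
Step 3: SEND seq=315 -> fresh
Step 4: SEND seq=298 -> retransmit
Step 5: SEND seq=100 -> fresh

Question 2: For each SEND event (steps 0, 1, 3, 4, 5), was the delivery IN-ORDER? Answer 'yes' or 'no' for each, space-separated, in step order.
Step 0: SEND seq=0 -> in-order
Step 1: SEND seq=190 -> in-order
Step 3: SEND seq=315 -> out-of-order
Step 4: SEND seq=298 -> in-order
Step 5: SEND seq=100 -> in-order

Answer: yes yes no yes yes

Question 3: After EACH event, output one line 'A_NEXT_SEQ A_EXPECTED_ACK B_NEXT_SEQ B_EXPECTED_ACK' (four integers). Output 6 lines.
100 190 190 100
100 298 298 100
100 298 315 100
100 298 436 100
100 436 436 100
149 436 436 149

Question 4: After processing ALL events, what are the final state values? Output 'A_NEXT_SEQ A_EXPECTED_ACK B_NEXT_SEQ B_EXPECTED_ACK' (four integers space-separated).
After event 0: A_seq=100 A_ack=190 B_seq=190 B_ack=100
After event 1: A_seq=100 A_ack=298 B_seq=298 B_ack=100
After event 2: A_seq=100 A_ack=298 B_seq=315 B_ack=100
After event 3: A_seq=100 A_ack=298 B_seq=436 B_ack=100
After event 4: A_seq=100 A_ack=436 B_seq=436 B_ack=100
After event 5: A_seq=149 A_ack=436 B_seq=436 B_ack=149

Answer: 149 436 436 149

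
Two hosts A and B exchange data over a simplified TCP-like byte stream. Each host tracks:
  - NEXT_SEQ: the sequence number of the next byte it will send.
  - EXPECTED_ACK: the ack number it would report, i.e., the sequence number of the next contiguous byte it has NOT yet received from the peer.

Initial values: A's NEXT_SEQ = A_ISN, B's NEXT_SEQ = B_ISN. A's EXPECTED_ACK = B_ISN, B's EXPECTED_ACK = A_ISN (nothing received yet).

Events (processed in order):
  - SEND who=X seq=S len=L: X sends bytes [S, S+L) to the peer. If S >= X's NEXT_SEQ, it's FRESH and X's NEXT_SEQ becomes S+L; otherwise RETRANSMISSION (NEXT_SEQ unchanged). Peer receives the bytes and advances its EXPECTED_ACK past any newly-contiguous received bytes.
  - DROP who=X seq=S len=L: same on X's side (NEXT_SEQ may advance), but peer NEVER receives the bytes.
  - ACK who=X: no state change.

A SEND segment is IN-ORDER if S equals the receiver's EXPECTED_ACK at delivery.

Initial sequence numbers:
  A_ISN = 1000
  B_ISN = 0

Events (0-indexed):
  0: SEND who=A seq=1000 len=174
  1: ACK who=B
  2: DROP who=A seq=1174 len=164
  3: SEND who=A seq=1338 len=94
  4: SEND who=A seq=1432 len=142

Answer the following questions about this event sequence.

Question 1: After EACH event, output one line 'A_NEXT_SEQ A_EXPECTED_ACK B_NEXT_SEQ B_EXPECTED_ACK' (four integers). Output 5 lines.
1174 0 0 1174
1174 0 0 1174
1338 0 0 1174
1432 0 0 1174
1574 0 0 1174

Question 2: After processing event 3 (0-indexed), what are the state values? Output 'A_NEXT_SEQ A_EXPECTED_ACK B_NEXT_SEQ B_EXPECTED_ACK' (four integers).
After event 0: A_seq=1174 A_ack=0 B_seq=0 B_ack=1174
After event 1: A_seq=1174 A_ack=0 B_seq=0 B_ack=1174
After event 2: A_seq=1338 A_ack=0 B_seq=0 B_ack=1174
After event 3: A_seq=1432 A_ack=0 B_seq=0 B_ack=1174

1432 0 0 1174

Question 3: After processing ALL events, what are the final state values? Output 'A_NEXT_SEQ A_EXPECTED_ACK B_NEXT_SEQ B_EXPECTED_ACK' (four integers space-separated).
After event 0: A_seq=1174 A_ack=0 B_seq=0 B_ack=1174
After event 1: A_seq=1174 A_ack=0 B_seq=0 B_ack=1174
After event 2: A_seq=1338 A_ack=0 B_seq=0 B_ack=1174
After event 3: A_seq=1432 A_ack=0 B_seq=0 B_ack=1174
After event 4: A_seq=1574 A_ack=0 B_seq=0 B_ack=1174

Answer: 1574 0 0 1174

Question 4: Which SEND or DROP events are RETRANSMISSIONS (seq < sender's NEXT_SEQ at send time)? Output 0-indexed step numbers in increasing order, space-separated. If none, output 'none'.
Step 0: SEND seq=1000 -> fresh
Step 2: DROP seq=1174 -> fresh
Step 3: SEND seq=1338 -> fresh
Step 4: SEND seq=1432 -> fresh

Answer: none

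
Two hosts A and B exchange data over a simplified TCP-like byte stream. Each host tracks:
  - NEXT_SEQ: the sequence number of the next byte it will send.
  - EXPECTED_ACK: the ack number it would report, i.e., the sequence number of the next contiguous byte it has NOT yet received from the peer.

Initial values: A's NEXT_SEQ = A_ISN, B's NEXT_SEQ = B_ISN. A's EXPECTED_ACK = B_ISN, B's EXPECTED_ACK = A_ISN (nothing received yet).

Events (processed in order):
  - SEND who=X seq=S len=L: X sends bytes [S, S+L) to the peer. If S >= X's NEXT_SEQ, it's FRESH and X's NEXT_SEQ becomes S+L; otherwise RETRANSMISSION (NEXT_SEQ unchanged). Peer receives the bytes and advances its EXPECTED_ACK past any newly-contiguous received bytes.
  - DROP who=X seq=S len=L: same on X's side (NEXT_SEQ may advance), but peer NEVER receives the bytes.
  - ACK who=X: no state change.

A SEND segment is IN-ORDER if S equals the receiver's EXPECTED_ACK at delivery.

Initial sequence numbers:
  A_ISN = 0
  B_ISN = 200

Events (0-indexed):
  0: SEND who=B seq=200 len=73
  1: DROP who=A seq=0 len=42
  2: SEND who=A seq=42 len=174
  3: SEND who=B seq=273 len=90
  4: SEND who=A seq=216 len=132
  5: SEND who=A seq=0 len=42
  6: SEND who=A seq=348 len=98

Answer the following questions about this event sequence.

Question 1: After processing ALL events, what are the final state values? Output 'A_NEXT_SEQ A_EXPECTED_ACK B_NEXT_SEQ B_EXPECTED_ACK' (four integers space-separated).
After event 0: A_seq=0 A_ack=273 B_seq=273 B_ack=0
After event 1: A_seq=42 A_ack=273 B_seq=273 B_ack=0
After event 2: A_seq=216 A_ack=273 B_seq=273 B_ack=0
After event 3: A_seq=216 A_ack=363 B_seq=363 B_ack=0
After event 4: A_seq=348 A_ack=363 B_seq=363 B_ack=0
After event 5: A_seq=348 A_ack=363 B_seq=363 B_ack=348
After event 6: A_seq=446 A_ack=363 B_seq=363 B_ack=446

Answer: 446 363 363 446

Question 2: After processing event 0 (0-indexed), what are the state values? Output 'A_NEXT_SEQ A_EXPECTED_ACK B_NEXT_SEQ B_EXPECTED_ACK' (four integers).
After event 0: A_seq=0 A_ack=273 B_seq=273 B_ack=0

0 273 273 0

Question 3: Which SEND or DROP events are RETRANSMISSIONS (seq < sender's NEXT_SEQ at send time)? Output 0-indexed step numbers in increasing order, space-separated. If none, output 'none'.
Step 0: SEND seq=200 -> fresh
Step 1: DROP seq=0 -> fresh
Step 2: SEND seq=42 -> fresh
Step 3: SEND seq=273 -> fresh
Step 4: SEND seq=216 -> fresh
Step 5: SEND seq=0 -> retransmit
Step 6: SEND seq=348 -> fresh

Answer: 5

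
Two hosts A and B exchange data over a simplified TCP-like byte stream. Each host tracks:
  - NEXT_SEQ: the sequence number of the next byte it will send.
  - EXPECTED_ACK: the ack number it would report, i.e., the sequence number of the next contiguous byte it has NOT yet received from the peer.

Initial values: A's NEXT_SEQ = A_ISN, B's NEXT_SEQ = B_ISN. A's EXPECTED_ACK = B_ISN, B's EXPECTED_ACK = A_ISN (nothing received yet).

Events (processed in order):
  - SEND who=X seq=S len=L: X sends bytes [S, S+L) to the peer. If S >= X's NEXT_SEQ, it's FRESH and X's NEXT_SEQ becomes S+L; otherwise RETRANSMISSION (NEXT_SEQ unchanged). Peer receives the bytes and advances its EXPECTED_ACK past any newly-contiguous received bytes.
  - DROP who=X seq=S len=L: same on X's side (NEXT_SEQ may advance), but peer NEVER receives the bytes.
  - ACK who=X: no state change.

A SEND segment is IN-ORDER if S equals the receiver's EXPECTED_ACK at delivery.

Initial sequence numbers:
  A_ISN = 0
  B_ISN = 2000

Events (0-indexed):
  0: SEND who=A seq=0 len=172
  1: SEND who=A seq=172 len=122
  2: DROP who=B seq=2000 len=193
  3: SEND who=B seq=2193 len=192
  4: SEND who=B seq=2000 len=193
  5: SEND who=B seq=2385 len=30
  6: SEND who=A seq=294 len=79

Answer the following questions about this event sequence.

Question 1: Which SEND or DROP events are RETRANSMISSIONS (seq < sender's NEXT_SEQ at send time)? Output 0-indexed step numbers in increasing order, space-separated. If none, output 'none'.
Step 0: SEND seq=0 -> fresh
Step 1: SEND seq=172 -> fresh
Step 2: DROP seq=2000 -> fresh
Step 3: SEND seq=2193 -> fresh
Step 4: SEND seq=2000 -> retransmit
Step 5: SEND seq=2385 -> fresh
Step 6: SEND seq=294 -> fresh

Answer: 4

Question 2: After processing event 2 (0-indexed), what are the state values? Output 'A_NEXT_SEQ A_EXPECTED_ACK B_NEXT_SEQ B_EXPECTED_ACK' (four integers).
After event 0: A_seq=172 A_ack=2000 B_seq=2000 B_ack=172
After event 1: A_seq=294 A_ack=2000 B_seq=2000 B_ack=294
After event 2: A_seq=294 A_ack=2000 B_seq=2193 B_ack=294

294 2000 2193 294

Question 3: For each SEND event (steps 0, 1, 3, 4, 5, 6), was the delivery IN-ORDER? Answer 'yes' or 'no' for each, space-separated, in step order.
Step 0: SEND seq=0 -> in-order
Step 1: SEND seq=172 -> in-order
Step 3: SEND seq=2193 -> out-of-order
Step 4: SEND seq=2000 -> in-order
Step 5: SEND seq=2385 -> in-order
Step 6: SEND seq=294 -> in-order

Answer: yes yes no yes yes yes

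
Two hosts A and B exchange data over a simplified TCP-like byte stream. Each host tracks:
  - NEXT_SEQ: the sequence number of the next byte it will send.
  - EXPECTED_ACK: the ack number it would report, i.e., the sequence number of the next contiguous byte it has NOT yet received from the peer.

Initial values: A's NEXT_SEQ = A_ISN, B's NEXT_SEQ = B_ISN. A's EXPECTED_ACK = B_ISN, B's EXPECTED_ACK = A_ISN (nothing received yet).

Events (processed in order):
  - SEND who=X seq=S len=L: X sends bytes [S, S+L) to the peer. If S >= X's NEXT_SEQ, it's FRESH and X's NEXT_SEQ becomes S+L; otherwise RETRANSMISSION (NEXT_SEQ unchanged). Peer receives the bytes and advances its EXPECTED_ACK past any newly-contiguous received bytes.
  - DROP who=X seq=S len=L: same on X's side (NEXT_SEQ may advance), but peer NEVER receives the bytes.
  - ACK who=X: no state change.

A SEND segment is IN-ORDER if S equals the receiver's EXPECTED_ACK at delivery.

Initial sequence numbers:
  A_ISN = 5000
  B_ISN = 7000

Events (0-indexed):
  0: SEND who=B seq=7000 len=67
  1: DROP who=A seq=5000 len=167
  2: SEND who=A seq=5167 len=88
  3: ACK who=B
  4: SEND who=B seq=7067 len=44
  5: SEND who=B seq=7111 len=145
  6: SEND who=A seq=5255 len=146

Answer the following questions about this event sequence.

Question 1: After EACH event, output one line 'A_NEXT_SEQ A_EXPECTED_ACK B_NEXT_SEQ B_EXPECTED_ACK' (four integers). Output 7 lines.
5000 7067 7067 5000
5167 7067 7067 5000
5255 7067 7067 5000
5255 7067 7067 5000
5255 7111 7111 5000
5255 7256 7256 5000
5401 7256 7256 5000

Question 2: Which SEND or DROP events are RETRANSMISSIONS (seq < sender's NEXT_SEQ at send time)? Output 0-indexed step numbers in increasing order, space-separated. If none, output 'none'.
Step 0: SEND seq=7000 -> fresh
Step 1: DROP seq=5000 -> fresh
Step 2: SEND seq=5167 -> fresh
Step 4: SEND seq=7067 -> fresh
Step 5: SEND seq=7111 -> fresh
Step 6: SEND seq=5255 -> fresh

Answer: none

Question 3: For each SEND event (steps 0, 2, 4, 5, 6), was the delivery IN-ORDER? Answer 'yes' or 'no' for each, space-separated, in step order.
Step 0: SEND seq=7000 -> in-order
Step 2: SEND seq=5167 -> out-of-order
Step 4: SEND seq=7067 -> in-order
Step 5: SEND seq=7111 -> in-order
Step 6: SEND seq=5255 -> out-of-order

Answer: yes no yes yes no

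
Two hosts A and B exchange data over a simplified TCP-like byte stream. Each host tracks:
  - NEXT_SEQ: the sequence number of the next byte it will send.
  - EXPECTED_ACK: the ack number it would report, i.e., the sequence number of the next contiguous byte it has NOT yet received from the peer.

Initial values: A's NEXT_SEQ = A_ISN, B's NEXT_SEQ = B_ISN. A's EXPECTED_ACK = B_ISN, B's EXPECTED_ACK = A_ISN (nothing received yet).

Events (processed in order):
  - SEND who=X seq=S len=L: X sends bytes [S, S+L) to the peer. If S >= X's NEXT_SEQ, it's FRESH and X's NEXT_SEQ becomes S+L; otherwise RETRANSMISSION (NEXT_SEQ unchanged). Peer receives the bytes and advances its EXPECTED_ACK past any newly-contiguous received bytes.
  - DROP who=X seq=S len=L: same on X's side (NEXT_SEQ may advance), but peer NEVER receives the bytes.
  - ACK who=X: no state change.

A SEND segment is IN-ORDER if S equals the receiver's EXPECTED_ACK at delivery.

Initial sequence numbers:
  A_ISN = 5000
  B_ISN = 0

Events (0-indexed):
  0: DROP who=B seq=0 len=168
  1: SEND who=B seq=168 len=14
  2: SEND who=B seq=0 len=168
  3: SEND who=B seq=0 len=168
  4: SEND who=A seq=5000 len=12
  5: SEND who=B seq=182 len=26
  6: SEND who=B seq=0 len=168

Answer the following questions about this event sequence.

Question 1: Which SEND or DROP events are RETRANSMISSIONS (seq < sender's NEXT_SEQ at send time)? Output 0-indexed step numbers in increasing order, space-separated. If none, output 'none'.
Answer: 2 3 6

Derivation:
Step 0: DROP seq=0 -> fresh
Step 1: SEND seq=168 -> fresh
Step 2: SEND seq=0 -> retransmit
Step 3: SEND seq=0 -> retransmit
Step 4: SEND seq=5000 -> fresh
Step 5: SEND seq=182 -> fresh
Step 6: SEND seq=0 -> retransmit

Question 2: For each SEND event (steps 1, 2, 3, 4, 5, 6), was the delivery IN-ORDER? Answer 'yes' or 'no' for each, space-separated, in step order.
Step 1: SEND seq=168 -> out-of-order
Step 2: SEND seq=0 -> in-order
Step 3: SEND seq=0 -> out-of-order
Step 4: SEND seq=5000 -> in-order
Step 5: SEND seq=182 -> in-order
Step 6: SEND seq=0 -> out-of-order

Answer: no yes no yes yes no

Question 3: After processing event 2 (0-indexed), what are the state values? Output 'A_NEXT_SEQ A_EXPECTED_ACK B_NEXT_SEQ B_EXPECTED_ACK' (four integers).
After event 0: A_seq=5000 A_ack=0 B_seq=168 B_ack=5000
After event 1: A_seq=5000 A_ack=0 B_seq=182 B_ack=5000
After event 2: A_seq=5000 A_ack=182 B_seq=182 B_ack=5000

5000 182 182 5000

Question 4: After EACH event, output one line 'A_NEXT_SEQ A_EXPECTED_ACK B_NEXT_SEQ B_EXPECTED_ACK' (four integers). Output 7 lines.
5000 0 168 5000
5000 0 182 5000
5000 182 182 5000
5000 182 182 5000
5012 182 182 5012
5012 208 208 5012
5012 208 208 5012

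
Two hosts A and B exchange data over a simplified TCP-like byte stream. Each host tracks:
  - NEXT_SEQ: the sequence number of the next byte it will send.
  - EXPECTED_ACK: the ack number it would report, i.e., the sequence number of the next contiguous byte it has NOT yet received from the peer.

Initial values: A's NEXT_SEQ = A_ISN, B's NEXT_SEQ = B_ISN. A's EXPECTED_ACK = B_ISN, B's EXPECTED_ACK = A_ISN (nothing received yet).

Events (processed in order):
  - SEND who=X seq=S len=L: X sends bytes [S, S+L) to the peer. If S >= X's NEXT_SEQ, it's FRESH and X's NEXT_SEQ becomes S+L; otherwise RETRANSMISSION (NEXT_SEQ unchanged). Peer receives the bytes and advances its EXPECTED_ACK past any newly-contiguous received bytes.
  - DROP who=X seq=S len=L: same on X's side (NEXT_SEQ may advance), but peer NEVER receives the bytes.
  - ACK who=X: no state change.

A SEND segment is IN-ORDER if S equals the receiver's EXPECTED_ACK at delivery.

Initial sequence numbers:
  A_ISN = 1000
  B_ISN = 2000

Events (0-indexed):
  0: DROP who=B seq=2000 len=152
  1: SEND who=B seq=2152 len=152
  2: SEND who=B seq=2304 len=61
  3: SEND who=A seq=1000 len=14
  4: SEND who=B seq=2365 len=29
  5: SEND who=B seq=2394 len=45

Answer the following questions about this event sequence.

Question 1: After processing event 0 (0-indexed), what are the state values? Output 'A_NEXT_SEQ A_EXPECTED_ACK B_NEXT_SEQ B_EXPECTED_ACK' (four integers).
After event 0: A_seq=1000 A_ack=2000 B_seq=2152 B_ack=1000

1000 2000 2152 1000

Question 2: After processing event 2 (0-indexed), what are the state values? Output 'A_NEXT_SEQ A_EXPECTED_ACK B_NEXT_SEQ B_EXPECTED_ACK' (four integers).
After event 0: A_seq=1000 A_ack=2000 B_seq=2152 B_ack=1000
After event 1: A_seq=1000 A_ack=2000 B_seq=2304 B_ack=1000
After event 2: A_seq=1000 A_ack=2000 B_seq=2365 B_ack=1000

1000 2000 2365 1000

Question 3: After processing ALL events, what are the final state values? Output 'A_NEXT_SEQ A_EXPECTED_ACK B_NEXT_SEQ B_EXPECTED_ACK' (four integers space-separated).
Answer: 1014 2000 2439 1014

Derivation:
After event 0: A_seq=1000 A_ack=2000 B_seq=2152 B_ack=1000
After event 1: A_seq=1000 A_ack=2000 B_seq=2304 B_ack=1000
After event 2: A_seq=1000 A_ack=2000 B_seq=2365 B_ack=1000
After event 3: A_seq=1014 A_ack=2000 B_seq=2365 B_ack=1014
After event 4: A_seq=1014 A_ack=2000 B_seq=2394 B_ack=1014
After event 5: A_seq=1014 A_ack=2000 B_seq=2439 B_ack=1014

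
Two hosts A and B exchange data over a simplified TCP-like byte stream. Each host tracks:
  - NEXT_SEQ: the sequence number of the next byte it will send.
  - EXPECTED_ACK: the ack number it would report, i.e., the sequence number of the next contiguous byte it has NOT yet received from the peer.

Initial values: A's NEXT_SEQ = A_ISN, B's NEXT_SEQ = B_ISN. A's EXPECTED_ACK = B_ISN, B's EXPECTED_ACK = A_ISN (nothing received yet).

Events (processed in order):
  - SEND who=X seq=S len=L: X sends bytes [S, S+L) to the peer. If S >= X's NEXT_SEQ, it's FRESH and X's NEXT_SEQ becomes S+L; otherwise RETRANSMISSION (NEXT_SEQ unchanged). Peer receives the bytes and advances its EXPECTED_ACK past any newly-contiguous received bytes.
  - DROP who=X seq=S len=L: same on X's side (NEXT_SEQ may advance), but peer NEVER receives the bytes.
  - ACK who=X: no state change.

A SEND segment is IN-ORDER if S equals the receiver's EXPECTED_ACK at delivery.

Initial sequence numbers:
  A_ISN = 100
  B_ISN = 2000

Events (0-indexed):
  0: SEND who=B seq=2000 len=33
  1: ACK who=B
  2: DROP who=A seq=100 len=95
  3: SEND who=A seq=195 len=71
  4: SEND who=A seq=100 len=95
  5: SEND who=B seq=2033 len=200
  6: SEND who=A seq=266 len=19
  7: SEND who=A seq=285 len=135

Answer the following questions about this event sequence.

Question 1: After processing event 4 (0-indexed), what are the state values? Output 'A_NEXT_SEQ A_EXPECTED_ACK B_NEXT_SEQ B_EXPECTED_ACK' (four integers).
After event 0: A_seq=100 A_ack=2033 B_seq=2033 B_ack=100
After event 1: A_seq=100 A_ack=2033 B_seq=2033 B_ack=100
After event 2: A_seq=195 A_ack=2033 B_seq=2033 B_ack=100
After event 3: A_seq=266 A_ack=2033 B_seq=2033 B_ack=100
After event 4: A_seq=266 A_ack=2033 B_seq=2033 B_ack=266

266 2033 2033 266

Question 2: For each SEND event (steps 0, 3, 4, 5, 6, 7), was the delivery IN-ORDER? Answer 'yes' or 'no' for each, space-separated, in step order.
Step 0: SEND seq=2000 -> in-order
Step 3: SEND seq=195 -> out-of-order
Step 4: SEND seq=100 -> in-order
Step 5: SEND seq=2033 -> in-order
Step 6: SEND seq=266 -> in-order
Step 7: SEND seq=285 -> in-order

Answer: yes no yes yes yes yes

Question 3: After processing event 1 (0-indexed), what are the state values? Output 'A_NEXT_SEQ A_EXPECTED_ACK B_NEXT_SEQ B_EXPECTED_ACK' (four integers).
After event 0: A_seq=100 A_ack=2033 B_seq=2033 B_ack=100
After event 1: A_seq=100 A_ack=2033 B_seq=2033 B_ack=100

100 2033 2033 100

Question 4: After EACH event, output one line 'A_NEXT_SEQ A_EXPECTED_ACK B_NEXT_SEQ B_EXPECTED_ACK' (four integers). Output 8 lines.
100 2033 2033 100
100 2033 2033 100
195 2033 2033 100
266 2033 2033 100
266 2033 2033 266
266 2233 2233 266
285 2233 2233 285
420 2233 2233 420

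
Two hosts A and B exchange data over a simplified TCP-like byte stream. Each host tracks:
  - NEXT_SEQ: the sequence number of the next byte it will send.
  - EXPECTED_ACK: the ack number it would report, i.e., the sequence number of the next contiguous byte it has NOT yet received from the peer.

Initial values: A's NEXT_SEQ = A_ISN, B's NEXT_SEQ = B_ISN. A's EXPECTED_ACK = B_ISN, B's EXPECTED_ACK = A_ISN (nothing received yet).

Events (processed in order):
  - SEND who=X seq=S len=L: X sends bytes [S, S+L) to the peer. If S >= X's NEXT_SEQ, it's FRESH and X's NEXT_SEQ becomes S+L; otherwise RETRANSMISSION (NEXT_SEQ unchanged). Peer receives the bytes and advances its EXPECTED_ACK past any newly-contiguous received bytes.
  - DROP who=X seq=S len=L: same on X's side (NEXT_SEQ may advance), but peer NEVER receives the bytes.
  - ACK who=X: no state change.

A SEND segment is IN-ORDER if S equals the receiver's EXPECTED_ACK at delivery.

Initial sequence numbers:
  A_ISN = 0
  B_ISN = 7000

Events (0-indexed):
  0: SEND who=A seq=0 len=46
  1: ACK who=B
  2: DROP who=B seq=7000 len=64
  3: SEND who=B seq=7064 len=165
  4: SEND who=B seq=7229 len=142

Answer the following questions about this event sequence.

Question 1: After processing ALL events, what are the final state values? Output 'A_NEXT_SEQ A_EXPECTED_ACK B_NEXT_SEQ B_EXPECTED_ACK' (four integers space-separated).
After event 0: A_seq=46 A_ack=7000 B_seq=7000 B_ack=46
After event 1: A_seq=46 A_ack=7000 B_seq=7000 B_ack=46
After event 2: A_seq=46 A_ack=7000 B_seq=7064 B_ack=46
After event 3: A_seq=46 A_ack=7000 B_seq=7229 B_ack=46
After event 4: A_seq=46 A_ack=7000 B_seq=7371 B_ack=46

Answer: 46 7000 7371 46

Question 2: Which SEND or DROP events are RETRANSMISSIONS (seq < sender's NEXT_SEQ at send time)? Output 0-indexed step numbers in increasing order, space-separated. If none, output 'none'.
Answer: none

Derivation:
Step 0: SEND seq=0 -> fresh
Step 2: DROP seq=7000 -> fresh
Step 3: SEND seq=7064 -> fresh
Step 4: SEND seq=7229 -> fresh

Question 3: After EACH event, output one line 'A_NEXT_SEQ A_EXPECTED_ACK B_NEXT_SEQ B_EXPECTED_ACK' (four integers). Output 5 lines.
46 7000 7000 46
46 7000 7000 46
46 7000 7064 46
46 7000 7229 46
46 7000 7371 46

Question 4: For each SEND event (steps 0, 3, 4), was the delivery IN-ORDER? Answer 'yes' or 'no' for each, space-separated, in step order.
Step 0: SEND seq=0 -> in-order
Step 3: SEND seq=7064 -> out-of-order
Step 4: SEND seq=7229 -> out-of-order

Answer: yes no no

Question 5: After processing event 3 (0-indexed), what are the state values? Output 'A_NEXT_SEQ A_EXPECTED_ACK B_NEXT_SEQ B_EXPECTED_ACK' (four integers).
After event 0: A_seq=46 A_ack=7000 B_seq=7000 B_ack=46
After event 1: A_seq=46 A_ack=7000 B_seq=7000 B_ack=46
After event 2: A_seq=46 A_ack=7000 B_seq=7064 B_ack=46
After event 3: A_seq=46 A_ack=7000 B_seq=7229 B_ack=46

46 7000 7229 46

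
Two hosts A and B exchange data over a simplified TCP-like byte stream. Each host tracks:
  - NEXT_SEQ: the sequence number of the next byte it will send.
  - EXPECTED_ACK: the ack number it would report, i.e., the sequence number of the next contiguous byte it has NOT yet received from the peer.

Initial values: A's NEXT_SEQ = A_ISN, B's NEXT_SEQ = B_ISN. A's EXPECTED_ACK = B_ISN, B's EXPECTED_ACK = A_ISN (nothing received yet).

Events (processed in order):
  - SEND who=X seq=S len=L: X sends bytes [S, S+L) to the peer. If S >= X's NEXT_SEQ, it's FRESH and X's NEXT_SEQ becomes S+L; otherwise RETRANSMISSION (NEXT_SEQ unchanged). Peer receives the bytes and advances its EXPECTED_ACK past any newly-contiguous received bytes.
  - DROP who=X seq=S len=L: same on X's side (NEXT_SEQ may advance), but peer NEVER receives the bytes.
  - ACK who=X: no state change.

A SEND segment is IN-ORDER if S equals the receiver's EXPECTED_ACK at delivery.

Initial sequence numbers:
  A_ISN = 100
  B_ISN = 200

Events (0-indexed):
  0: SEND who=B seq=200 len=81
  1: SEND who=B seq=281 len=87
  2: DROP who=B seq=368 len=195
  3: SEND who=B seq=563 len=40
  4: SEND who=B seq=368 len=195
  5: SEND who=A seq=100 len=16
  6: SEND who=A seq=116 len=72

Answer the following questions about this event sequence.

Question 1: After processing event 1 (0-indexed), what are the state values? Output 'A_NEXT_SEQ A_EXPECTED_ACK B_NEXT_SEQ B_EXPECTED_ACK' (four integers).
After event 0: A_seq=100 A_ack=281 B_seq=281 B_ack=100
After event 1: A_seq=100 A_ack=368 B_seq=368 B_ack=100

100 368 368 100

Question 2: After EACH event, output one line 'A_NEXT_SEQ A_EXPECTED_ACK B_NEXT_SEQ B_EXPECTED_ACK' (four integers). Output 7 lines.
100 281 281 100
100 368 368 100
100 368 563 100
100 368 603 100
100 603 603 100
116 603 603 116
188 603 603 188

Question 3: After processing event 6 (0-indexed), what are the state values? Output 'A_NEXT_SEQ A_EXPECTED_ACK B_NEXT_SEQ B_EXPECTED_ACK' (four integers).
After event 0: A_seq=100 A_ack=281 B_seq=281 B_ack=100
After event 1: A_seq=100 A_ack=368 B_seq=368 B_ack=100
After event 2: A_seq=100 A_ack=368 B_seq=563 B_ack=100
After event 3: A_seq=100 A_ack=368 B_seq=603 B_ack=100
After event 4: A_seq=100 A_ack=603 B_seq=603 B_ack=100
After event 5: A_seq=116 A_ack=603 B_seq=603 B_ack=116
After event 6: A_seq=188 A_ack=603 B_seq=603 B_ack=188

188 603 603 188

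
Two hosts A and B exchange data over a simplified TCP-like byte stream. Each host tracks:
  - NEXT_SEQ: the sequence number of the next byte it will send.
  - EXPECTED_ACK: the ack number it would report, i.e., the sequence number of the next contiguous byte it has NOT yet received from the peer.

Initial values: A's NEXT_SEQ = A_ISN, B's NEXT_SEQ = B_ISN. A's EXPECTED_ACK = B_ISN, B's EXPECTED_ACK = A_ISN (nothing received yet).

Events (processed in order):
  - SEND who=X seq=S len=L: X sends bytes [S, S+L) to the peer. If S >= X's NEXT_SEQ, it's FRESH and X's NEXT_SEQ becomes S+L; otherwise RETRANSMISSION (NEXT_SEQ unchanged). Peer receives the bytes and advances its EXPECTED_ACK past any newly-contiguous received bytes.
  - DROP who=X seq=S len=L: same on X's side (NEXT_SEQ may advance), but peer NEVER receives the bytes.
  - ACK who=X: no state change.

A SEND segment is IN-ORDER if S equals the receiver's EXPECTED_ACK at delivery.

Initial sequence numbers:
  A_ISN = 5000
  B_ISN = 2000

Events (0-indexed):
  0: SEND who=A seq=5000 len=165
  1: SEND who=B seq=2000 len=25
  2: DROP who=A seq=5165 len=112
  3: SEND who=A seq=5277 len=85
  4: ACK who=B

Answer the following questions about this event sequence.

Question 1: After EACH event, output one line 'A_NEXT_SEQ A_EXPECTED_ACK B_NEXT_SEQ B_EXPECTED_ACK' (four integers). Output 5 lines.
5165 2000 2000 5165
5165 2025 2025 5165
5277 2025 2025 5165
5362 2025 2025 5165
5362 2025 2025 5165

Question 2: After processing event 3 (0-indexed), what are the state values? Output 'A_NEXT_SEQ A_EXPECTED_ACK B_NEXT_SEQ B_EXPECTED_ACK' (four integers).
After event 0: A_seq=5165 A_ack=2000 B_seq=2000 B_ack=5165
After event 1: A_seq=5165 A_ack=2025 B_seq=2025 B_ack=5165
After event 2: A_seq=5277 A_ack=2025 B_seq=2025 B_ack=5165
After event 3: A_seq=5362 A_ack=2025 B_seq=2025 B_ack=5165

5362 2025 2025 5165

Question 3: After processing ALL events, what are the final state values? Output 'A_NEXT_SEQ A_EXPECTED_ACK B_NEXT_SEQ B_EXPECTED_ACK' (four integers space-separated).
After event 0: A_seq=5165 A_ack=2000 B_seq=2000 B_ack=5165
After event 1: A_seq=5165 A_ack=2025 B_seq=2025 B_ack=5165
After event 2: A_seq=5277 A_ack=2025 B_seq=2025 B_ack=5165
After event 3: A_seq=5362 A_ack=2025 B_seq=2025 B_ack=5165
After event 4: A_seq=5362 A_ack=2025 B_seq=2025 B_ack=5165

Answer: 5362 2025 2025 5165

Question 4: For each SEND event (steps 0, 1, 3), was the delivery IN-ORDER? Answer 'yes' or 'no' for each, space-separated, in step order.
Answer: yes yes no

Derivation:
Step 0: SEND seq=5000 -> in-order
Step 1: SEND seq=2000 -> in-order
Step 3: SEND seq=5277 -> out-of-order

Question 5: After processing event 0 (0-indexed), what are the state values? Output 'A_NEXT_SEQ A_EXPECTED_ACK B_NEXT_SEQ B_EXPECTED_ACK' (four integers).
After event 0: A_seq=5165 A_ack=2000 B_seq=2000 B_ack=5165

5165 2000 2000 5165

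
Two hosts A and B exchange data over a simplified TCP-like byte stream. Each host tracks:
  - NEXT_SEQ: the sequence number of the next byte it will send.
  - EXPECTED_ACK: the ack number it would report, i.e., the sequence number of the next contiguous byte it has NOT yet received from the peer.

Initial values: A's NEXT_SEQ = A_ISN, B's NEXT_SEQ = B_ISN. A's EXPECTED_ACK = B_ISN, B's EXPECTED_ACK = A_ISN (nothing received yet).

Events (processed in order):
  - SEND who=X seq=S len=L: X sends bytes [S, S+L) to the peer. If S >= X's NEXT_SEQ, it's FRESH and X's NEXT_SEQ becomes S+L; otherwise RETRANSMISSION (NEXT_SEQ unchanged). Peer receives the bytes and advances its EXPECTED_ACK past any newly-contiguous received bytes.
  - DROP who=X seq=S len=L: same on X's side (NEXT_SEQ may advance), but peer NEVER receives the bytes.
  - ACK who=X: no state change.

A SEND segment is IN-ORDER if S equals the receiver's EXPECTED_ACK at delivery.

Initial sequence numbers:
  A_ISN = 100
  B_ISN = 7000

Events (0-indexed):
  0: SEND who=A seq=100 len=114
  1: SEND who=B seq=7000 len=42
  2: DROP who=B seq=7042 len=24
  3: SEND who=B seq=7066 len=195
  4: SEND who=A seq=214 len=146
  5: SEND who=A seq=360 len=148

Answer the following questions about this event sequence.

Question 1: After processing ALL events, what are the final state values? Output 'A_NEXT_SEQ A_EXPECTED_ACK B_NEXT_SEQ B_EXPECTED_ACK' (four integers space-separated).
Answer: 508 7042 7261 508

Derivation:
After event 0: A_seq=214 A_ack=7000 B_seq=7000 B_ack=214
After event 1: A_seq=214 A_ack=7042 B_seq=7042 B_ack=214
After event 2: A_seq=214 A_ack=7042 B_seq=7066 B_ack=214
After event 3: A_seq=214 A_ack=7042 B_seq=7261 B_ack=214
After event 4: A_seq=360 A_ack=7042 B_seq=7261 B_ack=360
After event 5: A_seq=508 A_ack=7042 B_seq=7261 B_ack=508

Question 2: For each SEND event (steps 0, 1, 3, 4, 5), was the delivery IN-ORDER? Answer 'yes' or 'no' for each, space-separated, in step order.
Answer: yes yes no yes yes

Derivation:
Step 0: SEND seq=100 -> in-order
Step 1: SEND seq=7000 -> in-order
Step 3: SEND seq=7066 -> out-of-order
Step 4: SEND seq=214 -> in-order
Step 5: SEND seq=360 -> in-order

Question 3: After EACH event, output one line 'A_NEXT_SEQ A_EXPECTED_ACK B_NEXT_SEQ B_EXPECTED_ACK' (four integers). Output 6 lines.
214 7000 7000 214
214 7042 7042 214
214 7042 7066 214
214 7042 7261 214
360 7042 7261 360
508 7042 7261 508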